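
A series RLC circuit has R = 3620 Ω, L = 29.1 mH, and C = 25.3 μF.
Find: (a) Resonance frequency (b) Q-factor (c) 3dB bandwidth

Step 1 — Resonance: ω₀ = 1/√(LC) = 1/√(0.0291·2.53e-05) = 1165 rad/s.
Step 2 — f₀ = ω₀/(2π) = 185.5 Hz.
Step 3 — Series Q: Q = ω₀L/R = 1165·0.0291/3620 = 0.009369.
Step 4 — Bandwidth: Δω = ω₀/Q = 1.244e+05 rad/s; BW = Δω/(2π) = 1.98e+04 Hz.

(a) f₀ = 185.5 Hz  (b) Q = 0.009369  (c) BW = 1.98e+04 Hz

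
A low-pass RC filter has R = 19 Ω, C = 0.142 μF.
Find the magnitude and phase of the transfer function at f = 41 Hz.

Step 1 — Angular frequency: ω = 2π·41 = 257.6 rad/s.
Step 2 — Transfer function: H(jω) = 1/(1 + jωRC).
Step 3 — Denominator: 1 + jωRC = 1 + j·257.6·19·1.42e-07 = 1 + j0.000695.
Step 4 — H = 1 - j0.000695.
Step 5 — Magnitude: |H| = 1 (-0.0 dB); phase: φ = -0.0°.

|H| = 1 (-0.0 dB), φ = -0.0°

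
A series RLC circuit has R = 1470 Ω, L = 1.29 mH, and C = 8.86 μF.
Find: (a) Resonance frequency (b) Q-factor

Step 1 — Resonance condition Im(Z)=0 gives ω₀ = 1/√(LC).
Step 2 — ω₀ = 1/√(0.00129·8.86e-06) = 9354 rad/s.
Step 3 — f₀ = ω₀/(2π) = 1489 Hz.
Step 4 — Series Q: Q = ω₀L/R = 9354·0.00129/1470 = 0.008208.

(a) f₀ = 1489 Hz  (b) Q = 0.008208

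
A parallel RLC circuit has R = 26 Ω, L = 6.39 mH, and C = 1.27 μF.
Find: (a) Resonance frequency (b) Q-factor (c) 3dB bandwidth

Step 1 — Resonance: ω₀ = 1/√(LC) = 1/√(0.00639·1.27e-06) = 1.11e+04 rad/s.
Step 2 — f₀ = ω₀/(2π) = 1767 Hz.
Step 3 — Parallel Q: Q = R/(ω₀L) = 26/(1.11e+04·0.00639) = 0.3665.
Step 4 — Bandwidth: Δω = ω₀/Q = 3.028e+04 rad/s; BW = Δω/(2π) = 4820 Hz.

(a) f₀ = 1767 Hz  (b) Q = 0.3665  (c) BW = 4820 Hz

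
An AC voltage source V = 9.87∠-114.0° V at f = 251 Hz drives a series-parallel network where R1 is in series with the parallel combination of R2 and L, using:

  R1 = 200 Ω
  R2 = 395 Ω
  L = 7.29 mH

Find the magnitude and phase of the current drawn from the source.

Step 1 — Angular frequency: ω = 2π·f = 2π·251 = 1577 rad/s.
Step 2 — Component impedances:
  R1: Z = R = 200 Ω
  R2: Z = R = 395 Ω
  L: Z = jωL = j·1577·0.00729 = 0 + j11.5 Ω
Step 3 — Parallel branch: R2 || L = 1/(1/R2 + 1/L) = 0.3343 + j11.49 Ω.
Step 4 — Series with R1: Z_total = R1 + (R2 || L) = 200.3 + j11.49 Ω = 200.7∠3.3° Ω.
Step 5 — Source phasor: V = 9.87∠-114.0° V = -4.014 - j9.017 V.
Step 6 — Ohm's law: I = V / Z_total = (-4.014 - j9.017) / (200.3 + j11.49) = -0.02255 - j0.04372 A.
Step 7 — Convert to polar: |I| = 0.04919 A, ∠I = -117.3°.

I = 0.04919∠-117.3° A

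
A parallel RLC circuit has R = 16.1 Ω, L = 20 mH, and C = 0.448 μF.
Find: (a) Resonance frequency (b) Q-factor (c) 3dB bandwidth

Step 1 — Resonance: ω₀ = 1/√(LC) = 1/√(0.02·4.48e-07) = 1.056e+04 rad/s.
Step 2 — f₀ = ω₀/(2π) = 1681 Hz.
Step 3 — Parallel Q: Q = R/(ω₀L) = 16.1/(1.056e+04·0.02) = 0.0762.
Step 4 — Bandwidth: Δω = ω₀/Q = 1.386e+05 rad/s; BW = Δω/(2π) = 2.207e+04 Hz.

(a) f₀ = 1681 Hz  (b) Q = 0.0762  (c) BW = 2.207e+04 Hz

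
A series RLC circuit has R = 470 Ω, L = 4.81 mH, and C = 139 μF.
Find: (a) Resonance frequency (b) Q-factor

Step 1 — Resonance condition Im(Z)=0 gives ω₀ = 1/√(LC).
Step 2 — ω₀ = 1/√(0.00481·0.000139) = 1223 rad/s.
Step 3 — f₀ = ω₀/(2π) = 194.6 Hz.
Step 4 — Series Q: Q = ω₀L/R = 1223·0.00481/470 = 0.01252.

(a) f₀ = 194.6 Hz  (b) Q = 0.01252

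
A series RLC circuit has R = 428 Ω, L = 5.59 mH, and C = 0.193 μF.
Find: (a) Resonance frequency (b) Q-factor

Step 1 — Resonance condition Im(Z)=0 gives ω₀ = 1/√(LC).
Step 2 — ω₀ = 1/√(0.00559·1.93e-07) = 3.044e+04 rad/s.
Step 3 — f₀ = ω₀/(2π) = 4845 Hz.
Step 4 — Series Q: Q = ω₀L/R = 3.044e+04·0.00559/428 = 0.3976.

(a) f₀ = 4845 Hz  (b) Q = 0.3976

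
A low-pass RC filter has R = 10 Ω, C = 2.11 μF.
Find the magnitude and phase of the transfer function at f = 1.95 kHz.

Step 1 — Angular frequency: ω = 2π·1950 = 1.225e+04 rad/s.
Step 2 — Transfer function: H(jω) = 1/(1 + jωRC).
Step 3 — Denominator: 1 + jωRC = 1 + j·1.225e+04·10·2.11e-06 = 1 + j0.2585.
Step 4 — H = 0.9374 - j0.2423.
Step 5 — Magnitude: |H| = 0.9682 (-0.3 dB); phase: φ = -14.5°.

|H| = 0.9682 (-0.3 dB), φ = -14.5°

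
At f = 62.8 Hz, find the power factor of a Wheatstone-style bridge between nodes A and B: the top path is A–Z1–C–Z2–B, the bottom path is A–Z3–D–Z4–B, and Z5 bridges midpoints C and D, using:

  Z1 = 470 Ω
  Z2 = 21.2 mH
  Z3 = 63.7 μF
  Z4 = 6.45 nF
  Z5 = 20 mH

Step 1 — Angular frequency: ω = 2π·f = 2π·62.8 = 394.6 rad/s.
Step 2 — Component impedances:
  Z1: Z = R = 470 Ω
  Z2: Z = jωL = j·394.6·0.0212 = 0 + j8.365 Ω
  Z3: Z = 1/(jωC) = -j/(ω·C) = 0 - j39.79 Ω
  Z4: Z = 1/(jωC) = -j/(ω·C) = 0 - j3.929e+05 Ω
  Z5: Z = jωL = j·394.6·0.02 = 0 + j7.892 Ω
Step 3 — Bridge requires nodal analysis (the Z5 bridge couples midpoints C and D, so the two paths cannot be reduced to a simple series/parallel combination). Setting node B to ground and injecting 1 A at node A, the 3-node admittance system at A, C, D solves to V_A = Z_AB = 2.154 - j23.38 Ω = 23.48∠-84.7° Ω.
Step 4 — Power factor: PF = cos(φ) = Re(Z)/|Z| = 2.1543/23.48 = 0.09175.
Step 5 — Type: Im(Z) = -23.38 ⇒ leading (phase φ = -84.7°).

PF = 0.09175 (leading, φ = -84.7°)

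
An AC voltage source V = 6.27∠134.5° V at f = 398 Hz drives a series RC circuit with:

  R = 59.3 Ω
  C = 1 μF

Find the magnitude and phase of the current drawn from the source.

Step 1 — Angular frequency: ω = 2π·f = 2π·398 = 2501 rad/s.
Step 2 — Component impedances:
  R: Z = R = 59.3 Ω
  C: Z = 1/(jωC) = -j/(ω·C) = 0 - j399.9 Ω
Step 3 — Series combination: Z_total = R + C = 59.3 - j399.9 Ω = 404.3∠-81.6° Ω.
Step 4 — Source phasor: V = 6.27∠134.5° V = -4.395 + j4.472 V.
Step 5 — Ohm's law: I = V / Z_total = (-4.395 + j4.472) / (59.3 - j399.9) = -0.01254 - j0.009131 A.
Step 6 — Convert to polar: |I| = 0.01551 A, ∠I = -143.9°.

I = 0.01551∠-143.9° A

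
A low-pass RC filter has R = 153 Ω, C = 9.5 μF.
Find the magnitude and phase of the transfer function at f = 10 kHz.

Step 1 — Angular frequency: ω = 2π·1e+04 = 6.283e+04 rad/s.
Step 2 — Transfer function: H(jω) = 1/(1 + jωRC).
Step 3 — Denominator: 1 + jωRC = 1 + j·6.283e+04·153·9.5e-06 = 1 + j91.33.
Step 4 — H = 0.0001199 - j0.01095.
Step 5 — Magnitude: |H| = 0.01095 (-39.2 dB); phase: φ = -89.4°.

|H| = 0.01095 (-39.2 dB), φ = -89.4°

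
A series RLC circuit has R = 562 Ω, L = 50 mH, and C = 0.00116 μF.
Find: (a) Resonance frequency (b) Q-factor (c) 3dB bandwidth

Step 1 — Resonance condition Im(Z)=0 gives ω₀ = 1/√(LC).
Step 2 — ω₀ = 1/√(0.05·1.16e-09) = 1.313e+05 rad/s.
Step 3 — f₀ = ω₀/(2π) = 2.09e+04 Hz.
Step 4 — Series Q: Q = ω₀L/R = 1.313e+05·0.05/562 = 11.68.
Step 5 — 3dB bandwidth: Δω = ω₀/Q = 1.124e+04 rad/s; BW = Δω/(2π) = 1789 Hz.

(a) f₀ = 2.09e+04 Hz  (b) Q = 11.68  (c) BW = 1789 Hz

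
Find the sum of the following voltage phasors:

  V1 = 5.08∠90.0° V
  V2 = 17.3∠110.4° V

Step 1 — Convert each phasor to rectangular form:
  V1 = 5.08·(cos(90.0°) + j·sin(90.0°)) = 0 + j5.08 V
  V2 = 17.3·(cos(110.4°) + j·sin(110.4°)) = -6.03 + j16.21 V
Step 2 — Sum components: V_total = -6.03 + j21.29 V.
Step 3 — Convert to polar: |V_total| = 22.13 V, ∠V_total = 105.8°.

V_total = 22.13∠105.8° V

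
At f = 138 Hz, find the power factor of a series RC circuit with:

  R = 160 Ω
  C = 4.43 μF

Step 1 — Angular frequency: ω = 2π·f = 2π·138 = 867.1 rad/s.
Step 2 — Component impedances:
  R: Z = R = 160 Ω
  C: Z = 1/(jωC) = -j/(ω·C) = 0 - j260.3 Ω
Step 3 — Series combination: Z_total = R + C = 160 - j260.3 Ω = 305.6∠-58.4° Ω.
Step 4 — Power factor: PF = cos(φ) = Re(Z)/|Z| = 160/305.6 = 0.5236.
Step 5 — Type: Im(Z) = -260.3 ⇒ leading (phase φ = -58.4°).

PF = 0.5236 (leading, φ = -58.4°)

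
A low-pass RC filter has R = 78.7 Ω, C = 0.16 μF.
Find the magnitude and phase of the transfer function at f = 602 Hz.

Step 1 — Angular frequency: ω = 2π·602 = 3782 rad/s.
Step 2 — Transfer function: H(jω) = 1/(1 + jωRC).
Step 3 — Denominator: 1 + jωRC = 1 + j·3782·78.7·1.6e-07 = 1 + j0.04763.
Step 4 — H = 0.9977 - j0.04752.
Step 5 — Magnitude: |H| = 0.9989 (-0.0 dB); phase: φ = -2.7°.

|H| = 0.9989 (-0.0 dB), φ = -2.7°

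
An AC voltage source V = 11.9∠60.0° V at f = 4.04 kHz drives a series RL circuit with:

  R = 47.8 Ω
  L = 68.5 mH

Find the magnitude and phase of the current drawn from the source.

Step 1 — Angular frequency: ω = 2π·f = 2π·4040 = 2.538e+04 rad/s.
Step 2 — Component impedances:
  R: Z = R = 47.8 Ω
  L: Z = jωL = j·2.538e+04·0.0685 = 0 + j1739 Ω
Step 3 — Series combination: Z_total = R + L = 47.8 + j1739 Ω = 1739∠88.4° Ω.
Step 4 — Source phasor: V = 11.9∠60.0° V = 5.95 + j10.31 V.
Step 5 — Ohm's law: I = V / Z_total = (5.95 + j10.31) / (47.8 + j1739) = 0.006016 - j0.003256 A.
Step 6 — Convert to polar: |I| = 0.006841 A, ∠I = -28.4°.

I = 0.006841∠-28.4° A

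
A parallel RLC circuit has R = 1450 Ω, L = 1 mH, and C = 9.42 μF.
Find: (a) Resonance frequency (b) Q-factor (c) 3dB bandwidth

Step 1 — Resonance: ω₀ = 1/√(LC) = 1/√(0.001·9.42e-06) = 1.03e+04 rad/s.
Step 2 — f₀ = ω₀/(2π) = 1640 Hz.
Step 3 — Parallel Q: Q = R/(ω₀L) = 1450/(1.03e+04·0.001) = 140.7.
Step 4 — Bandwidth: Δω = ω₀/Q = 73.21 rad/s; BW = Δω/(2π) = 11.65 Hz.

(a) f₀ = 1640 Hz  (b) Q = 140.7  (c) BW = 11.65 Hz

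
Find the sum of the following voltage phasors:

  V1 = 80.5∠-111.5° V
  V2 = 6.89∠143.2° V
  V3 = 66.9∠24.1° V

Step 1 — Convert each phasor to rectangular form:
  V1 = 80.5·(cos(-111.5°) + j·sin(-111.5°)) = -29.5 - j74.9 V
  V2 = 6.89·(cos(143.2°) + j·sin(143.2°)) = -5.517 + j4.127 V
  V3 = 66.9·(cos(24.1°) + j·sin(24.1°)) = 61.07 + j27.32 V
Step 2 — Sum components: V_total = 26.05 - j43.45 V.
Step 3 — Convert to polar: |V_total| = 50.66 V, ∠V_total = -59.1°.

V_total = 50.66∠-59.1° V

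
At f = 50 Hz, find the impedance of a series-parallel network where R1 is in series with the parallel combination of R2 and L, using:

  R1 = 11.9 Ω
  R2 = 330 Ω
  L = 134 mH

Step 1 — Angular frequency: ω = 2π·f = 2π·50 = 314.2 rad/s.
Step 2 — Component impedances:
  R1: Z = R = 11.9 Ω
  R2: Z = R = 330 Ω
  L: Z = jωL = j·314.2·0.134 = 0 + j42.1 Ω
Step 3 — Parallel branch: R2 || L = 1/(1/R2 + 1/L) = 5.284 + j41.42 Ω.
Step 4 — Series with R1: Z_total = R1 + (R2 || L) = 17.18 + j41.42 Ω = 44.85∠67.5° Ω.

Z = 17.18 + j41.42 Ω = 44.85∠67.5° Ω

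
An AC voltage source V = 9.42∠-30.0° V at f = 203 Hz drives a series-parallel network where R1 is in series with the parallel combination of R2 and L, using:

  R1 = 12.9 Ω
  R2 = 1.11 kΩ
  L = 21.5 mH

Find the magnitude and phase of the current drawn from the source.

Step 1 — Angular frequency: ω = 2π·f = 2π·203 = 1275 rad/s.
Step 2 — Component impedances:
  R1: Z = R = 12.9 Ω
  R2: Z = R = 1110 Ω
  L: Z = jωL = j·1275·0.0215 = 0 + j27.42 Ω
Step 3 — Parallel branch: R2 || L = 1/(1/R2 + 1/L) = 0.6771 + j27.41 Ω.
Step 4 — Series with R1: Z_total = R1 + (R2 || L) = 13.58 + j27.41 Ω = 30.58∠63.6° Ω.
Step 5 — Source phasor: V = 9.42∠-30.0° V = 8.158 - j4.71 V.
Step 6 — Ohm's law: I = V / Z_total = (8.158 - j4.71) / (13.58 + j27.41) = -0.01959 - j0.3074 A.
Step 7 — Convert to polar: |I| = 0.308 A, ∠I = -93.6°.

I = 0.308∠-93.6° A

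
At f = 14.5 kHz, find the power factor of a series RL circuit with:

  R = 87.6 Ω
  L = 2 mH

Step 1 — Angular frequency: ω = 2π·f = 2π·1.45e+04 = 9.111e+04 rad/s.
Step 2 — Component impedances:
  R: Z = R = 87.6 Ω
  L: Z = jωL = j·9.111e+04·0.002 = 0 + j182.2 Ω
Step 3 — Series combination: Z_total = R + L = 87.6 + j182.2 Ω = 202.2∠64.3° Ω.
Step 4 — Power factor: PF = cos(φ) = Re(Z)/|Z| = 87.6/202.18 = 0.4333.
Step 5 — Type: Im(Z) = 182.2 ⇒ lagging (phase φ = 64.3°).

PF = 0.4333 (lagging, φ = 64.3°)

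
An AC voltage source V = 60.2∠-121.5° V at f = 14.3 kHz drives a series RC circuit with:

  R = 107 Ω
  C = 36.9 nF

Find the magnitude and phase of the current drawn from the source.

Step 1 — Angular frequency: ω = 2π·f = 2π·1.43e+04 = 8.985e+04 rad/s.
Step 2 — Component impedances:
  R: Z = R = 107 Ω
  C: Z = 1/(jωC) = -j/(ω·C) = 0 - j301.6 Ω
Step 3 — Series combination: Z_total = R + C = 107 - j301.6 Ω = 320∠-70.5° Ω.
Step 4 — Source phasor: V = 60.2∠-121.5° V = -31.45 - j51.33 V.
Step 5 — Ohm's law: I = V / Z_total = (-31.45 - j51.33) / (107 - j301.6) = 0.1183 - j0.1463 A.
Step 6 — Convert to polar: |I| = 0.1881 A, ∠I = -51.0°.

I = 0.1881∠-51.0° A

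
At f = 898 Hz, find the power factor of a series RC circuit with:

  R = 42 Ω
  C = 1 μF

Step 1 — Angular frequency: ω = 2π·f = 2π·898 = 5642 rad/s.
Step 2 — Component impedances:
  R: Z = R = 42 Ω
  C: Z = 1/(jωC) = -j/(ω·C) = 0 - j177.2 Ω
Step 3 — Series combination: Z_total = R + C = 42 - j177.2 Ω = 182.1∠-76.7° Ω.
Step 4 — Power factor: PF = cos(φ) = Re(Z)/|Z| = 42/182.1 = 0.2306.
Step 5 — Type: Im(Z) = -177.2 ⇒ leading (phase φ = -76.7°).

PF = 0.2306 (leading, φ = -76.7°)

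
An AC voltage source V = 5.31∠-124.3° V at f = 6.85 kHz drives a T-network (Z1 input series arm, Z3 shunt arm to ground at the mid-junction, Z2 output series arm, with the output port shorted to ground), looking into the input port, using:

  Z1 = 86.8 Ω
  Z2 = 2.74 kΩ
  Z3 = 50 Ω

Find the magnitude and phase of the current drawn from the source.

Step 1 — Angular frequency: ω = 2π·f = 2π·6850 = 4.304e+04 rad/s.
Step 2 — Component impedances:
  Z1: Z = R = 86.8 Ω
  Z2: Z = R = 2740 Ω
  Z3: Z = R = 50 Ω
Step 3 — With the output port shorted to ground, the output series arm Z2 runs from the junction to ground; the shunt arm Z3 also runs from the junction to ground. They appear in parallel: Z3 || Z2 = 49.1 Ω.
Step 4 — Series with input arm Z1: Z_in = Z1 + (Z3 || Z2) = 135.9 Ω = 135.9∠0.0° Ω.
Step 5 — Source phasor: V = 5.31∠-124.3° V = -2.992 - j4.387 V.
Step 6 — Ohm's law: I = V / Z_total = (-2.992 - j4.387) / (135.9) = -0.02202 - j0.03228 A.
Step 7 — Convert to polar: |I| = 0.03907 A, ∠I = -124.3°.

I = 0.03907∠-124.3° A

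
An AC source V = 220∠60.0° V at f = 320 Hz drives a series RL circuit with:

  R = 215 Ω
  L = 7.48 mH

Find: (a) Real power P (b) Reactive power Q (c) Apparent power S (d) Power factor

Step 1 — Angular frequency: ω = 2π·f = 2π·320 = 2011 rad/s.
Step 2 — Component impedances:
  R: Z = R = 215 Ω
  L: Z = jωL = j·2011·0.00748 = 0 + j15.04 Ω
Step 3 — Series combination: Z_total = R + L = 215 + j15.04 Ω = 215.5∠4.0° Ω.
Step 4 — Source phasor: V = 220∠60.0° V = 110 + j190.5 V.
Step 5 — Current: I = V / Z = 0.5708 + j0.8462 A = 1.021∠56.0° A.
Step 6 — Complex power: S = V·I* = 224 + j15.67 VA.
Step 7 — Real power: P = Re(S) = 224 W.
Step 8 — Reactive power: Q = Im(S) = 15.67 VAR.
Step 9 — Apparent power: |S| = 224.6 VA.
Step 10 — Power factor: PF = P/|S| = 0.9976 (lagging).

(a) P = 224 W  (b) Q = 15.67 VAR  (c) S = 224.6 VA  (d) PF = 0.9976 (lagging)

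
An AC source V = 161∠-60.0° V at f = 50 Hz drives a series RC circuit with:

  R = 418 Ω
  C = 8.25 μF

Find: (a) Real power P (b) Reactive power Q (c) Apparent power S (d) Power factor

Step 1 — Angular frequency: ω = 2π·f = 2π·50 = 314.2 rad/s.
Step 2 — Component impedances:
  R: Z = R = 418 Ω
  C: Z = 1/(jωC) = -j/(ω·C) = 0 - j385.8 Ω
Step 3 — Series combination: Z_total = R + C = 418 - j385.8 Ω = 568.8∠-42.7° Ω.
Step 4 — Source phasor: V = 161∠-60.0° V = 80.5 - j139.4 V.
Step 5 — Current: I = V / Z = 0.2702 - j0.08413 A = 0.283∠-17.3° A.
Step 6 — Complex power: S = V·I* = 33.48 - j30.91 VA.
Step 7 — Real power: P = Re(S) = 33.48 W.
Step 8 — Reactive power: Q = Im(S) = -30.91 VAR.
Step 9 — Apparent power: |S| = 45.57 VA.
Step 10 — Power factor: PF = P/|S| = 0.7348 (leading).

(a) P = 33.48 W  (b) Q = -30.91 VAR  (c) S = 45.57 VA  (d) PF = 0.7348 (leading)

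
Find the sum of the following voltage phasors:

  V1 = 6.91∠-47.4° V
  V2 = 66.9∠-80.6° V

Step 1 — Convert each phasor to rectangular form:
  V1 = 6.91·(cos(-47.4°) + j·sin(-47.4°)) = 4.677 - j5.086 V
  V2 = 66.9·(cos(-80.6°) + j·sin(-80.6°)) = 10.93 - j66 V
Step 2 — Sum components: V_total = 15.6 - j71.09 V.
Step 3 — Convert to polar: |V_total| = 72.78 V, ∠V_total = -77.6°.

V_total = 72.78∠-77.6° V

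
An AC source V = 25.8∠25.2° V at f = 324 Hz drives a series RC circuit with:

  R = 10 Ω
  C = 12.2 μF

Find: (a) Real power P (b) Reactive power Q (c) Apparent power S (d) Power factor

Step 1 — Angular frequency: ω = 2π·f = 2π·324 = 2036 rad/s.
Step 2 — Component impedances:
  R: Z = R = 10 Ω
  C: Z = 1/(jωC) = -j/(ω·C) = 0 - j40.26 Ω
Step 3 — Series combination: Z_total = R + C = 10 - j40.26 Ω = 41.49∠-76.1° Ω.
Step 4 — Source phasor: V = 25.8∠25.2° V = 23.34 + j10.99 V.
Step 5 — Current: I = V / Z = -0.1213 + j0.6099 A = 0.6219∠101.3° A.
Step 6 — Complex power: S = V·I* = 3.867 - j15.57 VA.
Step 7 — Real power: P = Re(S) = 3.867 W.
Step 8 — Reactive power: Q = Im(S) = -15.57 VAR.
Step 9 — Apparent power: |S| = 16.04 VA.
Step 10 — Power factor: PF = P/|S| = 0.241 (leading).

(a) P = 3.867 W  (b) Q = -15.57 VAR  (c) S = 16.04 VA  (d) PF = 0.241 (leading)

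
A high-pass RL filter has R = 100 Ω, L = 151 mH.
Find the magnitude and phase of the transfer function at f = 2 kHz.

Step 1 — Angular frequency: ω = 2π·2000 = 1.257e+04 rad/s.
Step 2 — Transfer function: H(jω) = jωL/(R + jωL).
Step 3 — Numerator jωL = j·1898; denominator R + jωL = 100 + j1898.
Step 4 — H = 0.9972 + j0.05255.
Step 5 — Magnitude: |H| = 0.9986 (-0.0 dB); phase: φ = 3.0°.

|H| = 0.9986 (-0.0 dB), φ = 3.0°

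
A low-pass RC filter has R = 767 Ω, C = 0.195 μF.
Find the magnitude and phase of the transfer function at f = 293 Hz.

Step 1 — Angular frequency: ω = 2π·293 = 1841 rad/s.
Step 2 — Transfer function: H(jω) = 1/(1 + jωRC).
Step 3 — Denominator: 1 + jωRC = 1 + j·1841·767·1.95e-07 = 1 + j0.2753.
Step 4 — H = 0.9295 - j0.2559.
Step 5 — Magnitude: |H| = 0.9641 (-0.3 dB); phase: φ = -15.4°.

|H| = 0.9641 (-0.3 dB), φ = -15.4°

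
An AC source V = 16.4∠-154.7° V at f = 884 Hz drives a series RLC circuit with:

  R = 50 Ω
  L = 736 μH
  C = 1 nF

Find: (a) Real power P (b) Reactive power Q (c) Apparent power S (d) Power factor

Step 1 — Angular frequency: ω = 2π·f = 2π·884 = 5554 rad/s.
Step 2 — Component impedances:
  R: Z = R = 50 Ω
  L: Z = jωL = j·5554·0.000736 = 0 + j4.088 Ω
  C: Z = 1/(jωC) = -j/(ω·C) = 0 - j1.8e+05 Ω
Step 3 — Series combination: Z_total = R + L + C = 50 - j1.8e+05 Ω = 1.8e+05∠-90.0° Ω.
Step 4 — Source phasor: V = 16.4∠-154.7° V = -14.83 - j7.009 V.
Step 5 — Current: I = V / Z = 3.891e-05 - j8.237e-05 A = 9.109e-05∠-64.7° A.
Step 6 — Complex power: S = V·I* = 4.149e-07 - j0.001494 VA.
Step 7 — Real power: P = Re(S) = 4.149e-07 W.
Step 8 — Reactive power: Q = Im(S) = -0.001494 VAR.
Step 9 — Apparent power: |S| = 0.001494 VA.
Step 10 — Power factor: PF = P/|S| = 0.0002777 (leading).

(a) P = 4.149e-07 W  (b) Q = -0.001494 VAR  (c) S = 0.001494 VA  (d) PF = 0.0002777 (leading)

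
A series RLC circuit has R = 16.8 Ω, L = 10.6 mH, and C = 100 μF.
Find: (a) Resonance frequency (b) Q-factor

Step 1 — Resonance condition Im(Z)=0 gives ω₀ = 1/√(LC).
Step 2 — ω₀ = 1/√(0.0106·0.0001) = 971.3 rad/s.
Step 3 — f₀ = ω₀/(2π) = 154.6 Hz.
Step 4 — Series Q: Q = ω₀L/R = 971.3·0.0106/16.8 = 0.6128.

(a) f₀ = 154.6 Hz  (b) Q = 0.6128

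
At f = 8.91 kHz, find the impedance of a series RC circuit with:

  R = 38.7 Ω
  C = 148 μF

Step 1 — Angular frequency: ω = 2π·f = 2π·8910 = 5.598e+04 rad/s.
Step 2 — Component impedances:
  R: Z = R = 38.7 Ω
  C: Z = 1/(jωC) = -j/(ω·C) = 0 - j0.1207 Ω
Step 3 — Series combination: Z_total = R + C = 38.7 - j0.1207 Ω = 38.7∠-0.2° Ω.

Z = 38.7 - j0.1207 Ω = 38.7∠-0.2° Ω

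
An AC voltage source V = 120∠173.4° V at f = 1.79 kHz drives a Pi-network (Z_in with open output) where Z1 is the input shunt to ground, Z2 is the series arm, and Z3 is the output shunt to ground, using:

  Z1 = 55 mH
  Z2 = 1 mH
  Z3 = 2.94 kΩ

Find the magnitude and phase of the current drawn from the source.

Step 1 — Angular frequency: ω = 2π·f = 2π·1790 = 1.125e+04 rad/s.
Step 2 — Component impedances:
  Z1: Z = jωL = j·1.125e+04·0.055 = 0 + j618.6 Ω
  Z2: Z = jωL = j·1.125e+04·0.001 = 0 + j11.25 Ω
  Z3: Z = R = 2940 Ω
Step 3 — With open output, the series arm Z2 and the output shunt Z3 appear in series to ground: Z2 + Z3 = 2940 + j11.25 Ω.
Step 4 — Parallel with input shunt Z1: Z_in = Z1 || (Z2 + Z3) = 124.4 + j591.9 Ω = 604.9∠78.1° Ω.
Step 5 — Source phasor: V = 120∠173.4° V = -119.2 + j13.79 V.
Step 6 — Ohm's law: I = V / Z_total = (-119.2 + j13.79) / (124.4 + j591.9) = -0.01823 + j0.1976 A.
Step 7 — Convert to polar: |I| = 0.1984 A, ∠I = 95.3°.

I = 0.1984∠95.3° A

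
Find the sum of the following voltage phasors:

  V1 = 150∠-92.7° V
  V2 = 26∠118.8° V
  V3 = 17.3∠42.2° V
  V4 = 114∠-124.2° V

Step 1 — Convert each phasor to rectangular form:
  V1 = 150·(cos(-92.7°) + j·sin(-92.7°)) = -7.066 - j149.8 V
  V2 = 26·(cos(118.8°) + j·sin(118.8°)) = -12.53 + j22.78 V
  V3 = 17.3·(cos(42.2°) + j·sin(42.2°)) = 12.82 + j11.62 V
  V4 = 114·(cos(-124.2°) + j·sin(-124.2°)) = -64.08 - j94.29 V
Step 2 — Sum components: V_total = -70.85 - j209.7 V.
Step 3 — Convert to polar: |V_total| = 221.4 V, ∠V_total = -108.7°.

V_total = 221.4∠-108.7° V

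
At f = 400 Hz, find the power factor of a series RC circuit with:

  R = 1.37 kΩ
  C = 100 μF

Step 1 — Angular frequency: ω = 2π·f = 2π·400 = 2513 rad/s.
Step 2 — Component impedances:
  R: Z = R = 1370 Ω
  C: Z = 1/(jωC) = -j/(ω·C) = 0 - j3.979 Ω
Step 3 — Series combination: Z_total = R + C = 1370 - j3.979 Ω = 1370∠-0.2° Ω.
Step 4 — Power factor: PF = cos(φ) = Re(Z)/|Z| = 1370/1370 = 1.
Step 5 — Type: Im(Z) = -3.979 ⇒ leading (phase φ = -0.2°).

PF = 1 (leading, φ = -0.2°)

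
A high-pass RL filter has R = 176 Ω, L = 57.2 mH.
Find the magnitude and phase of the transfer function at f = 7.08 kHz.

Step 1 — Angular frequency: ω = 2π·7080 = 4.448e+04 rad/s.
Step 2 — Transfer function: H(jω) = jωL/(R + jωL).
Step 3 — Numerator jωL = j·2545; denominator R + jωL = 176 + j2545.
Step 4 — H = 0.9952 + j0.06884.
Step 5 — Magnitude: |H| = 0.9976 (-0.0 dB); phase: φ = 4.0°.

|H| = 0.9976 (-0.0 dB), φ = 4.0°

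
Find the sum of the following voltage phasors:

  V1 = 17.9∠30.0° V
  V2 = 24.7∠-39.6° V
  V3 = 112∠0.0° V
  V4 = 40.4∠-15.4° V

Step 1 — Convert each phasor to rectangular form:
  V1 = 17.9·(cos(30.0°) + j·sin(30.0°)) = 15.5 + j8.95 V
  V2 = 24.7·(cos(-39.6°) + j·sin(-39.6°)) = 19.03 - j15.74 V
  V3 = 112·(cos(0.0°) + j·sin(0.0°)) = 112 V
  V4 = 40.4·(cos(-15.4°) + j·sin(-15.4°)) = 38.95 - j10.73 V
Step 2 — Sum components: V_total = 185.5 - j17.52 V.
Step 3 — Convert to polar: |V_total| = 186.3 V, ∠V_total = -5.4°.

V_total = 186.3∠-5.4° V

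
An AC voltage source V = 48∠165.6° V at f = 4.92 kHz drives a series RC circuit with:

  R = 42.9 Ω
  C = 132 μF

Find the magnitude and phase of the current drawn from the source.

Step 1 — Angular frequency: ω = 2π·f = 2π·4920 = 3.091e+04 rad/s.
Step 2 — Component impedances:
  R: Z = R = 42.9 Ω
  C: Z = 1/(jωC) = -j/(ω·C) = 0 - j0.2451 Ω
Step 3 — Series combination: Z_total = R + C = 42.9 - j0.2451 Ω = 42.9∠-0.3° Ω.
Step 4 — Source phasor: V = 48∠165.6° V = -46.49 + j11.94 V.
Step 5 — Ohm's law: I = V / Z_total = (-46.49 + j11.94) / (42.9 - j0.2451) = -1.085 + j0.2721 A.
Step 6 — Convert to polar: |I| = 1.119 A, ∠I = 165.9°.

I = 1.119∠165.9° A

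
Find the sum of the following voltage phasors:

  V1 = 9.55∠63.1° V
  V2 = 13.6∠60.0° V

Step 1 — Convert each phasor to rectangular form:
  V1 = 9.55·(cos(63.1°) + j·sin(63.1°)) = 4.321 + j8.517 V
  V2 = 13.6·(cos(60.0°) + j·sin(60.0°)) = 6.8 + j11.78 V
Step 2 — Sum components: V_total = 11.12 + j20.29 V.
Step 3 — Convert to polar: |V_total| = 23.14 V, ∠V_total = 61.3°.

V_total = 23.14∠61.3° V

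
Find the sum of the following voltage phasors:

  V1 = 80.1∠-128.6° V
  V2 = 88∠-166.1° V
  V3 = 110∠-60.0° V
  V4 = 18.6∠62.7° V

Step 1 — Convert each phasor to rectangular form:
  V1 = 80.1·(cos(-128.6°) + j·sin(-128.6°)) = -49.97 - j62.6 V
  V2 = 88·(cos(-166.1°) + j·sin(-166.1°)) = -85.42 - j21.14 V
  V3 = 110·(cos(-60.0°) + j·sin(-60.0°)) = 55 - j95.26 V
  V4 = 18.6·(cos(62.7°) + j·sin(62.7°)) = 8.531 + j16.53 V
Step 2 — Sum components: V_total = -71.86 - j162.5 V.
Step 3 — Convert to polar: |V_total| = 177.7 V, ∠V_total = -113.9°.

V_total = 177.7∠-113.9° V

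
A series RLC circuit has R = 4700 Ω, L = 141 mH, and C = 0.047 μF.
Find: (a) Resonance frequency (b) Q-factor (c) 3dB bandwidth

Step 1 — Resonance: ω₀ = 1/√(LC) = 1/√(0.141·4.7e-08) = 1.228e+04 rad/s.
Step 2 — f₀ = ω₀/(2π) = 1955 Hz.
Step 3 — Series Q: Q = ω₀L/R = 1.228e+04·0.141/4700 = 0.3685.
Step 4 — Bandwidth: Δω = ω₀/Q = 3.333e+04 rad/s; BW = Δω/(2π) = 5305 Hz.

(a) f₀ = 1955 Hz  (b) Q = 0.3685  (c) BW = 5305 Hz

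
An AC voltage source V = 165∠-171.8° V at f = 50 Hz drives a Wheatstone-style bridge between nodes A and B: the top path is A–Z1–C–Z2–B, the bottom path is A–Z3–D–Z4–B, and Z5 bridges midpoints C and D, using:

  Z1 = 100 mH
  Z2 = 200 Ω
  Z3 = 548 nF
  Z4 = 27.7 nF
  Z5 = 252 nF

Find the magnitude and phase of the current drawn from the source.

Step 1 — Angular frequency: ω = 2π·f = 2π·50 = 314.2 rad/s.
Step 2 — Component impedances:
  Z1: Z = jωL = j·314.2·0.1 = 0 + j31.42 Ω
  Z2: Z = R = 200 Ω
  Z3: Z = 1/(jωC) = -j/(ω·C) = 0 - j5809 Ω
  Z4: Z = 1/(jωC) = -j/(ω·C) = 0 - j1.149e+05 Ω
  Z5: Z = 1/(jωC) = -j/(ω·C) = 0 - j1.263e+04 Ω
Step 3 — Bridge requires nodal analysis (the Z5 bridge couples midpoints C and D, so the two paths cannot be reduced to a simple series/parallel combination). Setting node B to ground and injecting 1 A at node A, the 3-node admittance system at A, C, D solves to V_A = Z_AB = 200.1 + j31.14 Ω = 202.5∠8.8° Ω.
Step 4 — Source phasor: V = 165∠-171.8° V = -163.3 - j23.53 V.
Step 5 — Ohm's law: I = V / Z_total = (-163.3 - j23.53) / (200.1 + j31.14) = -0.8148 + j0.009186 A.
Step 6 — Convert to polar: |I| = 0.8149 A, ∠I = 179.4°.

I = 0.8149∠179.4° A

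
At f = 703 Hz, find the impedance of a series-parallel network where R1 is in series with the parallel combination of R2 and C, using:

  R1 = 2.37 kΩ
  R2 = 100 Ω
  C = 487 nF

Step 1 — Angular frequency: ω = 2π·f = 2π·703 = 4417 rad/s.
Step 2 — Component impedances:
  R1: Z = R = 2370 Ω
  R2: Z = R = 100 Ω
  C: Z = 1/(jωC) = -j/(ω·C) = 0 - j464.9 Ω
Step 3 — Parallel branch: R2 || C = 1/(1/R2 + 1/C) = 95.58 - j20.56 Ω.
Step 4 — Series with R1: Z_total = R1 + (R2 || C) = 2466 - j20.56 Ω = 2466∠-0.5° Ω.

Z = 2466 - j20.56 Ω = 2466∠-0.5° Ω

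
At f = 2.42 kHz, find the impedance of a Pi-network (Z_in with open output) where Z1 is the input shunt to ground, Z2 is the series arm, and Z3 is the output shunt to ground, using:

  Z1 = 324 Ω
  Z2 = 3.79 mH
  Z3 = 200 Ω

Step 1 — Angular frequency: ω = 2π·f = 2π·2420 = 1.521e+04 rad/s.
Step 2 — Component impedances:
  Z1: Z = R = 324 Ω
  Z2: Z = jωL = j·1.521e+04·0.00379 = 0 + j57.63 Ω
  Z3: Z = R = 200 Ω
Step 3 — With open output, the series arm Z2 and the output shunt Z3 appear in series to ground: Z2 + Z3 = 200 + j57.63 Ω.
Step 4 — Parallel with input shunt Z1: Z_in = Z1 || (Z2 + Z3) = 126.1 + j21.77 Ω = 127.9∠9.8° Ω.

Z = 126.1 + j21.77 Ω = 127.9∠9.8° Ω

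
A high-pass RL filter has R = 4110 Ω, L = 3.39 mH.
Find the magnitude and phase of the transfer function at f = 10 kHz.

Step 1 — Angular frequency: ω = 2π·1e+04 = 6.283e+04 rad/s.
Step 2 — Transfer function: H(jω) = jωL/(R + jωL).
Step 3 — Numerator jωL = j·213; denominator R + jωL = 4110 + j213.
Step 4 — H = 0.002679 + j0.05169.
Step 5 — Magnitude: |H| = 0.05176 (-25.7 dB); phase: φ = 87.0°.

|H| = 0.05176 (-25.7 dB), φ = 87.0°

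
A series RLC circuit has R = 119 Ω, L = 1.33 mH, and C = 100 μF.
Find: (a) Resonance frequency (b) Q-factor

Step 1 — Resonance condition Im(Z)=0 gives ω₀ = 1/√(LC).
Step 2 — ω₀ = 1/√(0.00133·0.0001) = 2742 rad/s.
Step 3 — f₀ = ω₀/(2π) = 436.4 Hz.
Step 4 — Series Q: Q = ω₀L/R = 2742·0.00133/119 = 0.03065.

(a) f₀ = 436.4 Hz  (b) Q = 0.03065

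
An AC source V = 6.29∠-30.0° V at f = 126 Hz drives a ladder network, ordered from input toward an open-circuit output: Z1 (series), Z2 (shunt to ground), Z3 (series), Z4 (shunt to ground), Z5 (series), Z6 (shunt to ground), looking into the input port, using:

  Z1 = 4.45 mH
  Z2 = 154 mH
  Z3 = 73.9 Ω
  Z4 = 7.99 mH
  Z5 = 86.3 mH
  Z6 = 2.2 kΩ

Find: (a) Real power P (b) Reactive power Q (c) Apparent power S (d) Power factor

Step 1 — Angular frequency: ω = 2π·f = 2π·126 = 791.7 rad/s.
Step 2 — Component impedances:
  Z1: Z = jωL = j·791.7·0.00445 = 0 + j3.523 Ω
  Z2: Z = jωL = j·791.7·0.154 = 0 + j121.9 Ω
  Z3: Z = R = 73.9 Ω
  Z4: Z = jωL = j·791.7·0.00799 = 0 + j6.326 Ω
  Z5: Z = jωL = j·791.7·0.0863 = 0 + j68.32 Ω
  Z6: Z = R = 2200 Ω
Step 3 — Ladder network (open output): work backward from the far end, alternating series and parallel combinations. Z_in = 50.15 + j38.44 Ω = 63.18∠37.5° Ω.
Step 4 — Source phasor: V = 6.29∠-30.0° V = 5.447 - j3.145 V.
Step 5 — Current: I = V / Z = 0.03814 - j0.09195 A = 0.09955∠-67.5° A.
Step 6 — Complex power: S = V·I* = 0.497 + j0.3809 VA.
Step 7 — Real power: P = Re(S) = 0.497 W.
Step 8 — Reactive power: Q = Im(S) = 0.3809 VAR.
Step 9 — Apparent power: |S| = 0.6262 VA.
Step 10 — Power factor: PF = P/|S| = 0.7937 (lagging).

(a) P = 0.497 W  (b) Q = 0.3809 VAR  (c) S = 0.6262 VA  (d) PF = 0.7937 (lagging)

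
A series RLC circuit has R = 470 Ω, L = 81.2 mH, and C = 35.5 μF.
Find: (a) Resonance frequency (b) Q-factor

Step 1 — Resonance condition Im(Z)=0 gives ω₀ = 1/√(LC).
Step 2 — ω₀ = 1/√(0.0812·3.55e-05) = 589 rad/s.
Step 3 — f₀ = ω₀/(2π) = 93.74 Hz.
Step 4 — Series Q: Q = ω₀L/R = 589·0.0812/470 = 0.1018.

(a) f₀ = 93.74 Hz  (b) Q = 0.1018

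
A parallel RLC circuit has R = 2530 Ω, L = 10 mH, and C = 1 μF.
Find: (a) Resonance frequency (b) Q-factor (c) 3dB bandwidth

Step 1 — Resonance: ω₀ = 1/√(LC) = 1/√(0.01·1e-06) = 1e+04 rad/s.
Step 2 — f₀ = ω₀/(2π) = 1592 Hz.
Step 3 — Parallel Q: Q = R/(ω₀L) = 2530/(1e+04·0.01) = 25.3.
Step 4 — Bandwidth: Δω = ω₀/Q = 395.3 rad/s; BW = Δω/(2π) = 62.91 Hz.

(a) f₀ = 1592 Hz  (b) Q = 25.3  (c) BW = 62.91 Hz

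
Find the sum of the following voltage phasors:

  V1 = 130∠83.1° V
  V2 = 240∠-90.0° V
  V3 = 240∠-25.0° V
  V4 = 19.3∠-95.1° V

Step 1 — Convert each phasor to rectangular form:
  V1 = 130·(cos(83.1°) + j·sin(83.1°)) = 15.62 + j129.1 V
  V2 = 240·(cos(-90.0°) + j·sin(-90.0°)) = 0 - j240 V
  V3 = 240·(cos(-25.0°) + j·sin(-25.0°)) = 217.5 - j101.4 V
  V4 = 19.3·(cos(-95.1°) + j·sin(-95.1°)) = -1.716 - j19.22 V
Step 2 — Sum components: V_total = 231.4 - j231.6 V.
Step 3 — Convert to polar: |V_total| = 327.4 V, ∠V_total = -45.0°.

V_total = 327.4∠-45.0° V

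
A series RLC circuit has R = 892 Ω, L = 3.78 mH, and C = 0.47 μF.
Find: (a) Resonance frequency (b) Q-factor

Step 1 — Resonance condition Im(Z)=0 gives ω₀ = 1/√(LC).
Step 2 — ω₀ = 1/√(0.00378·4.7e-07) = 2.372e+04 rad/s.
Step 3 — f₀ = ω₀/(2π) = 3776 Hz.
Step 4 — Series Q: Q = ω₀L/R = 2.372e+04·0.00378/892 = 0.1005.

(a) f₀ = 3776 Hz  (b) Q = 0.1005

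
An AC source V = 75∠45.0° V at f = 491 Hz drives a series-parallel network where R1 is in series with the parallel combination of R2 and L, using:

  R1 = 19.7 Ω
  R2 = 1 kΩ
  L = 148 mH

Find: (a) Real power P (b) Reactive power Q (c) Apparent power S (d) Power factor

Step 1 — Angular frequency: ω = 2π·f = 2π·491 = 3085 rad/s.
Step 2 — Component impedances:
  R1: Z = R = 19.7 Ω
  R2: Z = R = 1000 Ω
  L: Z = jωL = j·3085·0.148 = 0 + j456.6 Ω
Step 3 — Parallel branch: R2 || L = 1/(1/R2 + 1/L) = 172.5 + j377.8 Ω.
Step 4 — Series with R1: Z_total = R1 + (R2 || L) = 192.2 + j377.8 Ω = 423.9∠63.0° Ω.
Step 5 — Source phasor: V = 75∠45.0° V = 53.03 + j53.03 V.
Step 6 — Current: I = V / Z = 0.1682 - j0.05478 A = 0.1769∠-18.0° A.
Step 7 — Complex power: S = V·I* = 6.017 + j11.83 VA.
Step 8 — Real power: P = Re(S) = 6.017 W.
Step 9 — Reactive power: Q = Im(S) = 11.83 VAR.
Step 10 — Apparent power: |S| = 13.27 VA.
Step 11 — Power factor: PF = P/|S| = 0.4534 (lagging).

(a) P = 6.017 W  (b) Q = 11.83 VAR  (c) S = 13.27 VA  (d) PF = 0.4534 (lagging)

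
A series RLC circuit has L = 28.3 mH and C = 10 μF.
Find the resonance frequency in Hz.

Step 1 — Resonance condition Im(Z)=0 gives ω₀ = 1/√(LC).
Step 2 — ω₀ = 1/√(0.0283·1e-05) = 1880 rad/s.
Step 3 — f₀ = ω₀/(2π) = 299.2 Hz.

f₀ = 299.2 Hz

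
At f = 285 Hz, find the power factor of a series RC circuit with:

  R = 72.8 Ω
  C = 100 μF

Step 1 — Angular frequency: ω = 2π·f = 2π·285 = 1791 rad/s.
Step 2 — Component impedances:
  R: Z = R = 72.8 Ω
  C: Z = 1/(jωC) = -j/(ω·C) = 0 - j5.584 Ω
Step 3 — Series combination: Z_total = R + C = 72.8 - j5.584 Ω = 73.01∠-4.4° Ω.
Step 4 — Power factor: PF = cos(φ) = Re(Z)/|Z| = 72.8/73.01 = 0.9971.
Step 5 — Type: Im(Z) = -5.584 ⇒ leading (phase φ = -4.4°).

PF = 0.9971 (leading, φ = -4.4°)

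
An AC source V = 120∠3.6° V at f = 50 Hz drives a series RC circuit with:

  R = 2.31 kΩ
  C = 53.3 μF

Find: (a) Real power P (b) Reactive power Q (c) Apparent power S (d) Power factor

Step 1 — Angular frequency: ω = 2π·f = 2π·50 = 314.2 rad/s.
Step 2 — Component impedances:
  R: Z = R = 2310 Ω
  C: Z = 1/(jωC) = -j/(ω·C) = 0 - j59.72 Ω
Step 3 — Series combination: Z_total = R + C = 2310 - j59.72 Ω = 2311∠-1.5° Ω.
Step 4 — Source phasor: V = 120∠3.6° V = 119.8 + j7.535 V.
Step 5 — Current: I = V / Z = 0.05173 + j0.004599 A = 0.05193∠5.1° A.
Step 6 — Complex power: S = V·I* = 6.23 - j0.1611 VA.
Step 7 — Real power: P = Re(S) = 6.23 W.
Step 8 — Reactive power: Q = Im(S) = -0.1611 VAR.
Step 9 — Apparent power: |S| = 6.232 VA.
Step 10 — Power factor: PF = P/|S| = 0.9997 (leading).

(a) P = 6.23 W  (b) Q = -0.1611 VAR  (c) S = 6.232 VA  (d) PF = 0.9997 (leading)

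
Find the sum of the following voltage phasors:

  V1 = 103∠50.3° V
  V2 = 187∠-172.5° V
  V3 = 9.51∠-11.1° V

Step 1 — Convert each phasor to rectangular form:
  V1 = 103·(cos(50.3°) + j·sin(50.3°)) = 65.79 + j79.25 V
  V2 = 187·(cos(-172.5°) + j·sin(-172.5°)) = -185.4 - j24.41 V
  V3 = 9.51·(cos(-11.1°) + j·sin(-11.1°)) = 9.332 - j1.831 V
Step 2 — Sum components: V_total = -110.3 + j53.01 V.
Step 3 — Convert to polar: |V_total| = 122.4 V, ∠V_total = 154.3°.

V_total = 122.4∠154.3° V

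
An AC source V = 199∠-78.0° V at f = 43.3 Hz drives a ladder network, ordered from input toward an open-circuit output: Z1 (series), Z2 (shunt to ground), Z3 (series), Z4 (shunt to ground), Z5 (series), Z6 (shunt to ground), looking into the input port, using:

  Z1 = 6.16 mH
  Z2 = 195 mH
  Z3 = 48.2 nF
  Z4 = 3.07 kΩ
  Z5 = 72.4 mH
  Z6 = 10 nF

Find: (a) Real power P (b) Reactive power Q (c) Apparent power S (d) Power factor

Step 1 — Angular frequency: ω = 2π·f = 2π·43.3 = 272.1 rad/s.
Step 2 — Component impedances:
  Z1: Z = jωL = j·272.1·0.00616 = 0 + j1.676 Ω
  Z2: Z = jωL = j·272.1·0.195 = 0 + j53.05 Ω
  Z3: Z = 1/(jωC) = -j/(ω·C) = 0 - j7.626e+04 Ω
  Z4: Z = R = 3070 Ω
  Z5: Z = jωL = j·272.1·0.0724 = 0 + j19.7 Ω
  Z6: Z = 1/(jωC) = -j/(ω·C) = 0 - j3.676e+05 Ω
Step 3 — Ladder network (open output): work backward from the far end, alternating series and parallel combinations. Z_in = 0.001484 + j54.76 Ω = 54.76∠90.0° Ω.
Step 4 — Source phasor: V = 199∠-78.0° V = 41.37 - j194.7 V.
Step 5 — Current: I = V / Z = -3.554 - j0.7556 A = 3.634∠-168.0° A.
Step 6 — Complex power: S = V·I* = 0.0196 + j723.1 VA.
Step 7 — Real power: P = Re(S) = 0.0196 W.
Step 8 — Reactive power: Q = Im(S) = 723.1 VAR.
Step 9 — Apparent power: |S| = 723.1 VA.
Step 10 — Power factor: PF = P/|S| = 2.71e-05 (lagging).

(a) P = 0.0196 W  (b) Q = 723.1 VAR  (c) S = 723.1 VA  (d) PF = 2.71e-05 (lagging)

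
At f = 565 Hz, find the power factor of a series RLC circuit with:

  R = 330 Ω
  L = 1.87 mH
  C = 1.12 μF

Step 1 — Angular frequency: ω = 2π·f = 2π·565 = 3550 rad/s.
Step 2 — Component impedances:
  R: Z = R = 330 Ω
  L: Z = jωL = j·3550·0.00187 = 0 + j6.638 Ω
  C: Z = 1/(jωC) = -j/(ω·C) = 0 - j251.5 Ω
Step 3 — Series combination: Z_total = R + L + C = 330 - j244.9 Ω = 410.9∠-36.6° Ω.
Step 4 — Power factor: PF = cos(φ) = Re(Z)/|Z| = 330/410.9 = 0.8031.
Step 5 — Type: Im(Z) = -244.9 ⇒ leading (phase φ = -36.6°).

PF = 0.8031 (leading, φ = -36.6°)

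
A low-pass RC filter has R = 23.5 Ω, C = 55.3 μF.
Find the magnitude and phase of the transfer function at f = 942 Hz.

Step 1 — Angular frequency: ω = 2π·942 = 5919 rad/s.
Step 2 — Transfer function: H(jω) = 1/(1 + jωRC).
Step 3 — Denominator: 1 + jωRC = 1 + j·5919·23.5·5.53e-05 = 1 + j7.692.
Step 4 — H = 0.01662 - j0.1278.
Step 5 — Magnitude: |H| = 0.1289 (-17.8 dB); phase: φ = -82.6°.

|H| = 0.1289 (-17.8 dB), φ = -82.6°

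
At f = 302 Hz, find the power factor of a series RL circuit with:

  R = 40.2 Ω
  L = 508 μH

Step 1 — Angular frequency: ω = 2π·f = 2π·302 = 1898 rad/s.
Step 2 — Component impedances:
  R: Z = R = 40.2 Ω
  L: Z = jωL = j·1898·0.000508 = 0 + j0.9639 Ω
Step 3 — Series combination: Z_total = R + L = 40.2 + j0.9639 Ω = 40.21∠1.4° Ω.
Step 4 — Power factor: PF = cos(φ) = Re(Z)/|Z| = 40.2/40.212 = 0.9997.
Step 5 — Type: Im(Z) = 0.9639 ⇒ lagging (phase φ = 1.4°).

PF = 0.9997 (lagging, φ = 1.4°)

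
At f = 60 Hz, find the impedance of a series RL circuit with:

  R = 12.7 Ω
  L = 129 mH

Step 1 — Angular frequency: ω = 2π·f = 2π·60 = 377 rad/s.
Step 2 — Component impedances:
  R: Z = R = 12.7 Ω
  L: Z = jωL = j·377·0.129 = 0 + j48.63 Ω
Step 3 — Series combination: Z_total = R + L = 12.7 + j48.63 Ω = 50.26∠75.4° Ω.

Z = 12.7 + j48.63 Ω = 50.26∠75.4° Ω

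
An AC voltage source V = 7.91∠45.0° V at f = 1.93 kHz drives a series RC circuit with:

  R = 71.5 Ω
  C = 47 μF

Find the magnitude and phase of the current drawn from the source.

Step 1 — Angular frequency: ω = 2π·f = 2π·1930 = 1.213e+04 rad/s.
Step 2 — Component impedances:
  R: Z = R = 71.5 Ω
  C: Z = 1/(jωC) = -j/(ω·C) = 0 - j1.755 Ω
Step 3 — Series combination: Z_total = R + C = 71.5 - j1.755 Ω = 71.52∠-1.4° Ω.
Step 4 — Source phasor: V = 7.91∠45.0° V = 5.593 + j5.593 V.
Step 5 — Ohm's law: I = V / Z_total = (5.593 + j5.593) / (71.5 - j1.755) = 0.07626 + j0.0801 A.
Step 6 — Convert to polar: |I| = 0.1106 A, ∠I = 46.4°.

I = 0.1106∠46.4° A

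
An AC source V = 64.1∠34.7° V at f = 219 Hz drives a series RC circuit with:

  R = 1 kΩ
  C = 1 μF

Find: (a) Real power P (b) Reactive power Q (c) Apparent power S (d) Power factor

Step 1 — Angular frequency: ω = 2π·f = 2π·219 = 1376 rad/s.
Step 2 — Component impedances:
  R: Z = R = 1000 Ω
  C: Z = 1/(jωC) = -j/(ω·C) = 0 - j726.7 Ω
Step 3 — Series combination: Z_total = R + C = 1000 - j726.7 Ω = 1236∠-36.0° Ω.
Step 4 — Source phasor: V = 64.1∠34.7° V = 52.7 + j36.49 V.
Step 5 — Current: I = V / Z = 0.01713 + j0.04894 A = 0.05185∠70.7° A.
Step 6 — Complex power: S = V·I* = 2.689 - j1.954 VA.
Step 7 — Real power: P = Re(S) = 2.689 W.
Step 8 — Reactive power: Q = Im(S) = -1.954 VAR.
Step 9 — Apparent power: |S| = 3.324 VA.
Step 10 — Power factor: PF = P/|S| = 0.8089 (leading).

(a) P = 2.689 W  (b) Q = -1.954 VAR  (c) S = 3.324 VA  (d) PF = 0.8089 (leading)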